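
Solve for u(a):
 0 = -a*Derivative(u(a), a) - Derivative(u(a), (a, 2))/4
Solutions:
 u(a) = C1 + C2*erf(sqrt(2)*a)


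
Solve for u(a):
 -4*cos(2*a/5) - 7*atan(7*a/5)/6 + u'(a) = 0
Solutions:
 u(a) = C1 + 7*a*atan(7*a/5)/6 - 5*log(49*a^2 + 25)/12 + 10*sin(2*a/5)


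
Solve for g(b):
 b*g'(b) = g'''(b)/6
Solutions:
 g(b) = C1 + Integral(C2*airyai(6^(1/3)*b) + C3*airybi(6^(1/3)*b), b)


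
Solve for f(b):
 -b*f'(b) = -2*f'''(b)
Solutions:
 f(b) = C1 + Integral(C2*airyai(2^(2/3)*b/2) + C3*airybi(2^(2/3)*b/2), b)


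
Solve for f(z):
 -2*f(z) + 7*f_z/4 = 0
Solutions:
 f(z) = C1*exp(8*z/7)


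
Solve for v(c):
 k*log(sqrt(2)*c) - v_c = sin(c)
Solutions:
 v(c) = C1 + c*k*(log(c) - 1) + c*k*log(2)/2 + cos(c)


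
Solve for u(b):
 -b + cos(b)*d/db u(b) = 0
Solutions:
 u(b) = C1 + Integral(b/cos(b), b)


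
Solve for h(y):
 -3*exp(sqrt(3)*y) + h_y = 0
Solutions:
 h(y) = C1 + sqrt(3)*exp(sqrt(3)*y)


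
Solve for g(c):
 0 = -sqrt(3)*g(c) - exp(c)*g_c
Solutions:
 g(c) = C1*exp(sqrt(3)*exp(-c))


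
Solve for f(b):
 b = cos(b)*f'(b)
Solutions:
 f(b) = C1 + Integral(b/cos(b), b)


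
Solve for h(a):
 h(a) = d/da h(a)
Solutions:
 h(a) = C1*exp(a)


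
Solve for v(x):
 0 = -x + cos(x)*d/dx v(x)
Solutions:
 v(x) = C1 + Integral(x/cos(x), x)


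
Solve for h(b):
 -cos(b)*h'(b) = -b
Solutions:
 h(b) = C1 + Integral(b/cos(b), b)


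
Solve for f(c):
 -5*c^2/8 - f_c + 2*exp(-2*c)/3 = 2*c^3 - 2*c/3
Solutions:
 f(c) = C1 - c^4/2 - 5*c^3/24 + c^2/3 - exp(-2*c)/3


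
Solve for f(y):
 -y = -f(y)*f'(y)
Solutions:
 f(y) = -sqrt(C1 + y^2)
 f(y) = sqrt(C1 + y^2)


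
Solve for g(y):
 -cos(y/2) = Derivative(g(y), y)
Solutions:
 g(y) = C1 - 2*sin(y/2)


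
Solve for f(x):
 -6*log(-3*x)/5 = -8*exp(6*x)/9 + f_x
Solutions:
 f(x) = C1 - 6*x*log(-x)/5 + 6*x*(1 - log(3))/5 + 4*exp(6*x)/27


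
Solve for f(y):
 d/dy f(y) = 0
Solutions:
 f(y) = C1


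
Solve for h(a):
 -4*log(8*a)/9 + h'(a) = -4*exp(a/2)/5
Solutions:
 h(a) = C1 + 4*a*log(a)/9 + 4*a*(-1 + 3*log(2))/9 - 8*exp(a/2)/5


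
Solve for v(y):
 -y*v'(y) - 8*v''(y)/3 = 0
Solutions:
 v(y) = C1 + C2*erf(sqrt(3)*y/4)


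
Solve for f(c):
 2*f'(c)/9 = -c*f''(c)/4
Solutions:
 f(c) = C1 + C2*c^(1/9)


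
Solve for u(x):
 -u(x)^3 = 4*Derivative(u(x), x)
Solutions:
 u(x) = -sqrt(2)*sqrt(-1/(C1 - x))
 u(x) = sqrt(2)*sqrt(-1/(C1 - x))


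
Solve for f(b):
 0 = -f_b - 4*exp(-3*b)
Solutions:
 f(b) = C1 + 4*exp(-3*b)/3


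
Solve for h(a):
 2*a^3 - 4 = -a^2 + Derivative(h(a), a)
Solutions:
 h(a) = C1 + a^4/2 + a^3/3 - 4*a


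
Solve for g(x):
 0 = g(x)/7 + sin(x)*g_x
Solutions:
 g(x) = C1*(cos(x) + 1)^(1/14)/(cos(x) - 1)^(1/14)


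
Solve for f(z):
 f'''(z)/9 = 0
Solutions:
 f(z) = C1 + C2*z + C3*z^2


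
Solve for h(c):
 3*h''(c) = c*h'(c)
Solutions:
 h(c) = C1 + C2*erfi(sqrt(6)*c/6)


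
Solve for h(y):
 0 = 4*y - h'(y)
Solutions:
 h(y) = C1 + 2*y^2


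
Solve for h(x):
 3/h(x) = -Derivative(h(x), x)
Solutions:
 h(x) = -sqrt(C1 - 6*x)
 h(x) = sqrt(C1 - 6*x)


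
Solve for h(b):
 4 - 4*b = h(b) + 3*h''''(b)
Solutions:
 h(b) = -4*b + (C1*sin(sqrt(2)*3^(3/4)*b/6) + C2*cos(sqrt(2)*3^(3/4)*b/6))*exp(-sqrt(2)*3^(3/4)*b/6) + (C3*sin(sqrt(2)*3^(3/4)*b/6) + C4*cos(sqrt(2)*3^(3/4)*b/6))*exp(sqrt(2)*3^(3/4)*b/6) + 4


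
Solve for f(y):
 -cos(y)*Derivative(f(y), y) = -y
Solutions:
 f(y) = C1 + Integral(y/cos(y), y)


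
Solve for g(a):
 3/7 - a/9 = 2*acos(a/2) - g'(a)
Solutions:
 g(a) = C1 + a^2/18 + 2*a*acos(a/2) - 3*a/7 - 2*sqrt(4 - a^2)


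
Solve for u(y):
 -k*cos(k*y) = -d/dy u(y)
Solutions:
 u(y) = C1 + sin(k*y)


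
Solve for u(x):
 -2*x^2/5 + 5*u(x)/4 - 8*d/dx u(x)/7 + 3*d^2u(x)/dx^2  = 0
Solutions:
 u(x) = 8*x^2/25 + 512*x/875 + (C1*sin(sqrt(671)*x/42) + C2*cos(sqrt(671)*x/42))*exp(4*x/21) - 30656/30625


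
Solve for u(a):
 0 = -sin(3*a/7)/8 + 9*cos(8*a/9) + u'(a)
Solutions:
 u(a) = C1 - 81*sin(8*a/9)/8 - 7*cos(3*a/7)/24


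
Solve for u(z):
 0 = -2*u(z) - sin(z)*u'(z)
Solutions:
 u(z) = C1*(cos(z) + 1)/(cos(z) - 1)


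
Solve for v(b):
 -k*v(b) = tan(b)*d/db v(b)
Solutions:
 v(b) = C1*exp(-k*log(sin(b)))


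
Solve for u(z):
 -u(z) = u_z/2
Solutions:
 u(z) = C1*exp(-2*z)


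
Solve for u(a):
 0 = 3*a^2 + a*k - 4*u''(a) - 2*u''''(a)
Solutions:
 u(a) = C1 + C2*a + C3*sin(sqrt(2)*a) + C4*cos(sqrt(2)*a) + a^4/16 + a^3*k/24 - 3*a^2/8


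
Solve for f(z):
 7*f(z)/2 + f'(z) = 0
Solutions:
 f(z) = C1*exp(-7*z/2)


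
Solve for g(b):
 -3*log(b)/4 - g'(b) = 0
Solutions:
 g(b) = C1 - 3*b*log(b)/4 + 3*b/4


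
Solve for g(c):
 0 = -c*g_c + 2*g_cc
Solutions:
 g(c) = C1 + C2*erfi(c/2)


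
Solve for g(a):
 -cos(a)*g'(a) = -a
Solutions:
 g(a) = C1 + Integral(a/cos(a), a)


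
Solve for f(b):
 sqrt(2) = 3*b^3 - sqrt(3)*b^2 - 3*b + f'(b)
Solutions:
 f(b) = C1 - 3*b^4/4 + sqrt(3)*b^3/3 + 3*b^2/2 + sqrt(2)*b


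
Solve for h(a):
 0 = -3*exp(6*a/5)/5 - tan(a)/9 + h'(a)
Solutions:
 h(a) = C1 + exp(6*a/5)/2 - log(cos(a))/9


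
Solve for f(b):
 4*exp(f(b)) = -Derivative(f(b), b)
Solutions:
 f(b) = log(1/(C1 + 4*b))


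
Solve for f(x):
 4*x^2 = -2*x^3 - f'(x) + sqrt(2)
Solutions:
 f(x) = C1 - x^4/2 - 4*x^3/3 + sqrt(2)*x


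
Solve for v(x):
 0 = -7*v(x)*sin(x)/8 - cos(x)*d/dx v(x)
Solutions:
 v(x) = C1*cos(x)^(7/8)


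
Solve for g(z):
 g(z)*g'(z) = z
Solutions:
 g(z) = -sqrt(C1 + z^2)
 g(z) = sqrt(C1 + z^2)


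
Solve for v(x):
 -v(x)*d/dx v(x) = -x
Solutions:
 v(x) = -sqrt(C1 + x^2)
 v(x) = sqrt(C1 + x^2)


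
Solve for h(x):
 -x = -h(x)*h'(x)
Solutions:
 h(x) = -sqrt(C1 + x^2)
 h(x) = sqrt(C1 + x^2)


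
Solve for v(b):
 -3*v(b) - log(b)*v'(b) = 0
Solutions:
 v(b) = C1*exp(-3*li(b))


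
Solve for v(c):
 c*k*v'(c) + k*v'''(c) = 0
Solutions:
 v(c) = C1 + Integral(C2*airyai(-c) + C3*airybi(-c), c)


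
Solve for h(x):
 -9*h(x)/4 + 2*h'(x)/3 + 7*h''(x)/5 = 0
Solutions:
 h(x) = C1*exp(x*(-10 + sqrt(2935))/42) + C2*exp(-x*(10 + sqrt(2935))/42)


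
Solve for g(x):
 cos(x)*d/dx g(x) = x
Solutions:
 g(x) = C1 + Integral(x/cos(x), x)


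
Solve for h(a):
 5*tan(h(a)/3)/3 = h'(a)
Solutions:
 h(a) = -3*asin(C1*exp(5*a/9)) + 3*pi
 h(a) = 3*asin(C1*exp(5*a/9))


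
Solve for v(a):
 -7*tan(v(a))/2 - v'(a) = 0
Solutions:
 v(a) = pi - asin(C1*exp(-7*a/2))
 v(a) = asin(C1*exp(-7*a/2))


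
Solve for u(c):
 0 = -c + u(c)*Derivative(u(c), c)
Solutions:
 u(c) = -sqrt(C1 + c^2)
 u(c) = sqrt(C1 + c^2)


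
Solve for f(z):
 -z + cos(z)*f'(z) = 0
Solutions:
 f(z) = C1 + Integral(z/cos(z), z)


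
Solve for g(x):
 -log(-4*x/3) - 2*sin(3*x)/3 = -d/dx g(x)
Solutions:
 g(x) = C1 + x*log(-x) - x*log(3) - x + 2*x*log(2) - 2*cos(3*x)/9


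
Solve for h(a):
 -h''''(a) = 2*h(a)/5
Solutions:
 h(a) = (C1*sin(10^(3/4)*a/10) + C2*cos(10^(3/4)*a/10))*exp(-10^(3/4)*a/10) + (C3*sin(10^(3/4)*a/10) + C4*cos(10^(3/4)*a/10))*exp(10^(3/4)*a/10)


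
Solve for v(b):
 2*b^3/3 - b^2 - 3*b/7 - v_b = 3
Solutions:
 v(b) = C1 + b^4/6 - b^3/3 - 3*b^2/14 - 3*b


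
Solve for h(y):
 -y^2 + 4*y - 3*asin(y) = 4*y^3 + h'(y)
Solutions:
 h(y) = C1 - y^4 - y^3/3 + 2*y^2 - 3*y*asin(y) - 3*sqrt(1 - y^2)


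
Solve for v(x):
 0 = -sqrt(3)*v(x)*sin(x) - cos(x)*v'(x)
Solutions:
 v(x) = C1*cos(x)^(sqrt(3))


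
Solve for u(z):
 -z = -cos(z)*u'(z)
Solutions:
 u(z) = C1 + Integral(z/cos(z), z)


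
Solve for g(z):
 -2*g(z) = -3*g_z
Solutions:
 g(z) = C1*exp(2*z/3)


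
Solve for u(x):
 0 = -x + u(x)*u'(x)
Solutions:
 u(x) = -sqrt(C1 + x^2)
 u(x) = sqrt(C1 + x^2)


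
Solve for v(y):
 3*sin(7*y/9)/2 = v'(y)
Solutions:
 v(y) = C1 - 27*cos(7*y/9)/14


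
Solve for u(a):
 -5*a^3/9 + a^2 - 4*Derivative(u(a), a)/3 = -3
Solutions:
 u(a) = C1 - 5*a^4/48 + a^3/4 + 9*a/4


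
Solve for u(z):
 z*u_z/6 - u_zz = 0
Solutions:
 u(z) = C1 + C2*erfi(sqrt(3)*z/6)


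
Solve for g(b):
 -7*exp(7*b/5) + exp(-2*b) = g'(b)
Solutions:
 g(b) = C1 - 5*exp(7*b/5) - exp(-2*b)/2


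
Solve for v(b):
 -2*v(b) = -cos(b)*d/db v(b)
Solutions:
 v(b) = C1*(sin(b) + 1)/(sin(b) - 1)


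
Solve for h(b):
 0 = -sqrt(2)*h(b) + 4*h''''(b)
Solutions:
 h(b) = C1*exp(-2^(5/8)*b/2) + C2*exp(2^(5/8)*b/2) + C3*sin(2^(5/8)*b/2) + C4*cos(2^(5/8)*b/2)


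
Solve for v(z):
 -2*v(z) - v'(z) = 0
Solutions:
 v(z) = C1*exp(-2*z)


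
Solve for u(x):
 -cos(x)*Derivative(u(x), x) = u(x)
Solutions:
 u(x) = C1*sqrt(sin(x) - 1)/sqrt(sin(x) + 1)


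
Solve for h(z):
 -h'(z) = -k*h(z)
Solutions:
 h(z) = C1*exp(k*z)


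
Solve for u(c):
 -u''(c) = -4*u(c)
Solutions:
 u(c) = C1*exp(-2*c) + C2*exp(2*c)


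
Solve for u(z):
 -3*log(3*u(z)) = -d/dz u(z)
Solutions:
 -Integral(1/(log(_y) + log(3)), (_y, u(z)))/3 = C1 - z


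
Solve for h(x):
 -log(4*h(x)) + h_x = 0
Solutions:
 -Integral(1/(log(_y) + 2*log(2)), (_y, h(x))) = C1 - x


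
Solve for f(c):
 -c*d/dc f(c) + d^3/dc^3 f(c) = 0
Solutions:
 f(c) = C1 + Integral(C2*airyai(c) + C3*airybi(c), c)


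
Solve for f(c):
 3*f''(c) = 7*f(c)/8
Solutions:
 f(c) = C1*exp(-sqrt(42)*c/12) + C2*exp(sqrt(42)*c/12)


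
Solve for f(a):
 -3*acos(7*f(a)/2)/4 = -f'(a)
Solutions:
 Integral(1/acos(7*_y/2), (_y, f(a))) = C1 + 3*a/4


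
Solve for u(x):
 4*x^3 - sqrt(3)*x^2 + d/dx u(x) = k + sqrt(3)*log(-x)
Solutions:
 u(x) = C1 - x^4 + sqrt(3)*x^3/3 + x*(k - sqrt(3)) + sqrt(3)*x*log(-x)


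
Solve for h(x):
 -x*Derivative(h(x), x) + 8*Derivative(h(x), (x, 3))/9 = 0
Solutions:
 h(x) = C1 + Integral(C2*airyai(3^(2/3)*x/2) + C3*airybi(3^(2/3)*x/2), x)


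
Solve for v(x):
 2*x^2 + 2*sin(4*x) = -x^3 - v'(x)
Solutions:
 v(x) = C1 - x^4/4 - 2*x^3/3 + cos(4*x)/2


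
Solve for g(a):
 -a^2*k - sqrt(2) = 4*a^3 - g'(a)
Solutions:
 g(a) = C1 + a^4 + a^3*k/3 + sqrt(2)*a


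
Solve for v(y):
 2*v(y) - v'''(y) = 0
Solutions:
 v(y) = C3*exp(2^(1/3)*y) + (C1*sin(2^(1/3)*sqrt(3)*y/2) + C2*cos(2^(1/3)*sqrt(3)*y/2))*exp(-2^(1/3)*y/2)


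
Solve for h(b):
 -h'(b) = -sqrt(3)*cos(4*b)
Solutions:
 h(b) = C1 + sqrt(3)*sin(4*b)/4


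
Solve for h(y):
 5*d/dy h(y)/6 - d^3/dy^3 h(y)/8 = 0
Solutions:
 h(y) = C1 + C2*exp(-2*sqrt(15)*y/3) + C3*exp(2*sqrt(15)*y/3)


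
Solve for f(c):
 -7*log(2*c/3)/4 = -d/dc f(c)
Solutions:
 f(c) = C1 + 7*c*log(c)/4 - 7*c*log(3)/4 - 7*c/4 + 7*c*log(2)/4


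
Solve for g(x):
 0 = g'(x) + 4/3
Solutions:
 g(x) = C1 - 4*x/3


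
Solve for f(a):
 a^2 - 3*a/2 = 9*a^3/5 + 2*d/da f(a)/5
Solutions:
 f(a) = C1 - 9*a^4/8 + 5*a^3/6 - 15*a^2/8


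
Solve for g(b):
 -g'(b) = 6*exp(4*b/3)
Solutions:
 g(b) = C1 - 9*exp(4*b/3)/2


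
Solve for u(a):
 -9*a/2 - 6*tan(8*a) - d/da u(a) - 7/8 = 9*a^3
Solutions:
 u(a) = C1 - 9*a^4/4 - 9*a^2/4 - 7*a/8 + 3*log(cos(8*a))/4


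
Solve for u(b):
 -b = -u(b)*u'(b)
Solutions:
 u(b) = -sqrt(C1 + b^2)
 u(b) = sqrt(C1 + b^2)


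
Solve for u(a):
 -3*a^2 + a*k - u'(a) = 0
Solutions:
 u(a) = C1 - a^3 + a^2*k/2


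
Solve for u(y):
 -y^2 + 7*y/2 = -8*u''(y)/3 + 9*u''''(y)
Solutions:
 u(y) = C1 + C2*y + C3*exp(-2*sqrt(6)*y/9) + C4*exp(2*sqrt(6)*y/9) + y^4/32 - 7*y^3/32 + 81*y^2/64


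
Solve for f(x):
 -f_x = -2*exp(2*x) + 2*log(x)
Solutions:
 f(x) = C1 - 2*x*log(x) + 2*x + exp(2*x)


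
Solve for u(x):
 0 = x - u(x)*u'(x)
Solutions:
 u(x) = -sqrt(C1 + x^2)
 u(x) = sqrt(C1 + x^2)


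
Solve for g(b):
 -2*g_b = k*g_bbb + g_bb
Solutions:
 g(b) = C1 + C2*exp(b*(sqrt(1 - 8*k) - 1)/(2*k)) + C3*exp(-b*(sqrt(1 - 8*k) + 1)/(2*k))


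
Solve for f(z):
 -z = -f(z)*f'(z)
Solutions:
 f(z) = -sqrt(C1 + z^2)
 f(z) = sqrt(C1 + z^2)


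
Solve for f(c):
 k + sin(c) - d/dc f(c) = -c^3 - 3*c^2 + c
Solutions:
 f(c) = C1 + c^4/4 + c^3 - c^2/2 + c*k - cos(c)


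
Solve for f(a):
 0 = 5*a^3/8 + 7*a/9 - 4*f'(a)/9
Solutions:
 f(a) = C1 + 45*a^4/128 + 7*a^2/8


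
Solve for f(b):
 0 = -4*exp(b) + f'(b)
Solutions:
 f(b) = C1 + 4*exp(b)


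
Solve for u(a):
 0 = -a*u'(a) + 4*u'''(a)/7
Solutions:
 u(a) = C1 + Integral(C2*airyai(14^(1/3)*a/2) + C3*airybi(14^(1/3)*a/2), a)


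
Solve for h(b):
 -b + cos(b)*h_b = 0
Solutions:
 h(b) = C1 + Integral(b/cos(b), b)


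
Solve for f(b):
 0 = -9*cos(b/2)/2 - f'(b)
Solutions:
 f(b) = C1 - 9*sin(b/2)


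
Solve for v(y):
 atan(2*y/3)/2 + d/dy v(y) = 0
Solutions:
 v(y) = C1 - y*atan(2*y/3)/2 + 3*log(4*y^2 + 9)/8


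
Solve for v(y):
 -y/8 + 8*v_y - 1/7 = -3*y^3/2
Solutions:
 v(y) = C1 - 3*y^4/64 + y^2/128 + y/56


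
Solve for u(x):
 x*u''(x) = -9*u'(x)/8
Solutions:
 u(x) = C1 + C2/x^(1/8)


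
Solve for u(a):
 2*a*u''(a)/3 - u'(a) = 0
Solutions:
 u(a) = C1 + C2*a^(5/2)


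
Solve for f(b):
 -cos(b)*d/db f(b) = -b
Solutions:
 f(b) = C1 + Integral(b/cos(b), b)


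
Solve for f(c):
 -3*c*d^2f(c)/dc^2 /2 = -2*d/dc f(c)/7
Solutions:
 f(c) = C1 + C2*c^(25/21)


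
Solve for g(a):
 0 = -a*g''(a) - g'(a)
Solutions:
 g(a) = C1 + C2*log(a)


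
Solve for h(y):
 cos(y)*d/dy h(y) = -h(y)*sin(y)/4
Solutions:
 h(y) = C1*cos(y)^(1/4)


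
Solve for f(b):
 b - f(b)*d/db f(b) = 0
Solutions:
 f(b) = -sqrt(C1 + b^2)
 f(b) = sqrt(C1 + b^2)


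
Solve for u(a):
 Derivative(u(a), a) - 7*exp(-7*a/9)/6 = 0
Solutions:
 u(a) = C1 - 3*exp(-7*a/9)/2


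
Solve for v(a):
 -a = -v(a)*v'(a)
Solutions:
 v(a) = -sqrt(C1 + a^2)
 v(a) = sqrt(C1 + a^2)


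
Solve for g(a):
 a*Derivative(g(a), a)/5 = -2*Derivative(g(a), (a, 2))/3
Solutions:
 g(a) = C1 + C2*erf(sqrt(15)*a/10)


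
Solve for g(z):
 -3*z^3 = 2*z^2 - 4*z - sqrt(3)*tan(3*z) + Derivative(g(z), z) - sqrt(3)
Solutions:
 g(z) = C1 - 3*z^4/4 - 2*z^3/3 + 2*z^2 + sqrt(3)*z - sqrt(3)*log(cos(3*z))/3


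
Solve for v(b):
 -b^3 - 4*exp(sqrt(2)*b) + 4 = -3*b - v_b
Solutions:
 v(b) = C1 + b^4/4 - 3*b^2/2 - 4*b + 2*sqrt(2)*exp(sqrt(2)*b)


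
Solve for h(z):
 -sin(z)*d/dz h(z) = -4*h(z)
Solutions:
 h(z) = C1*(cos(z)^2 - 2*cos(z) + 1)/(cos(z)^2 + 2*cos(z) + 1)


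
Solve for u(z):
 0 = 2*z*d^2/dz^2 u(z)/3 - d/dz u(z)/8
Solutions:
 u(z) = C1 + C2*z^(19/16)


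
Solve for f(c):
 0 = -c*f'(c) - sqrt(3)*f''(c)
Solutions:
 f(c) = C1 + C2*erf(sqrt(2)*3^(3/4)*c/6)


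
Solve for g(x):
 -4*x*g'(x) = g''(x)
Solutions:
 g(x) = C1 + C2*erf(sqrt(2)*x)


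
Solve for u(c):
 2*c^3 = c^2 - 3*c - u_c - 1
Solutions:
 u(c) = C1 - c^4/2 + c^3/3 - 3*c^2/2 - c


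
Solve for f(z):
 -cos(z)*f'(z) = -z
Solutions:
 f(z) = C1 + Integral(z/cos(z), z)


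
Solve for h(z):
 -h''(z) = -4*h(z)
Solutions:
 h(z) = C1*exp(-2*z) + C2*exp(2*z)


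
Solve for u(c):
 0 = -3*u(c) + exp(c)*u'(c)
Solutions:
 u(c) = C1*exp(-3*exp(-c))


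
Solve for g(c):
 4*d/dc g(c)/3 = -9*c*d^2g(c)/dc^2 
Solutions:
 g(c) = C1 + C2*c^(23/27)


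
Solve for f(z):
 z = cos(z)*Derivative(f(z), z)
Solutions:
 f(z) = C1 + Integral(z/cos(z), z)


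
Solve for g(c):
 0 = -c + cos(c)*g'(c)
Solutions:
 g(c) = C1 + Integral(c/cos(c), c)


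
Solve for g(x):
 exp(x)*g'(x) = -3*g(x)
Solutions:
 g(x) = C1*exp(3*exp(-x))


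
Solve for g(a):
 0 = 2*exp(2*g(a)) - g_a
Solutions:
 g(a) = log(-sqrt(-1/(C1 + 2*a))) - log(2)/2
 g(a) = log(-1/(C1 + 2*a))/2 - log(2)/2


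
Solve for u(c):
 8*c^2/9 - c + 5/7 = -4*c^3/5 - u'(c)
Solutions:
 u(c) = C1 - c^4/5 - 8*c^3/27 + c^2/2 - 5*c/7


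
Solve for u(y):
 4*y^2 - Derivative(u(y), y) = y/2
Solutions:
 u(y) = C1 + 4*y^3/3 - y^2/4


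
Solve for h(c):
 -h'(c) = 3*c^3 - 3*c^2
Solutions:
 h(c) = C1 - 3*c^4/4 + c^3


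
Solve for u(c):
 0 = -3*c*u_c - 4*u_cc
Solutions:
 u(c) = C1 + C2*erf(sqrt(6)*c/4)


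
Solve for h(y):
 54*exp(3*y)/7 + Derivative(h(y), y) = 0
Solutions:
 h(y) = C1 - 18*exp(3*y)/7


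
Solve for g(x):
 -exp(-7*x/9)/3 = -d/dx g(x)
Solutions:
 g(x) = C1 - 3*exp(-7*x/9)/7


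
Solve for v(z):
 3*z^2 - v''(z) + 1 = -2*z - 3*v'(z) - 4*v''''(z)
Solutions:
 v(z) = C1 + C4*exp(-z) - z^3/3 - 2*z^2/3 - 7*z/9 + (C2*sin(sqrt(2)*z/2) + C3*cos(sqrt(2)*z/2))*exp(z/2)


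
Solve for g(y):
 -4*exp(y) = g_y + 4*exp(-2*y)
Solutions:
 g(y) = C1 - 4*exp(y) + 2*exp(-2*y)


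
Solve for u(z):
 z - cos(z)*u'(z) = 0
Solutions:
 u(z) = C1 + Integral(z/cos(z), z)


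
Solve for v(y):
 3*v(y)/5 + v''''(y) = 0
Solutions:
 v(y) = (C1*sin(sqrt(2)*3^(1/4)*5^(3/4)*y/10) + C2*cos(sqrt(2)*3^(1/4)*5^(3/4)*y/10))*exp(-sqrt(2)*3^(1/4)*5^(3/4)*y/10) + (C3*sin(sqrt(2)*3^(1/4)*5^(3/4)*y/10) + C4*cos(sqrt(2)*3^(1/4)*5^(3/4)*y/10))*exp(sqrt(2)*3^(1/4)*5^(3/4)*y/10)


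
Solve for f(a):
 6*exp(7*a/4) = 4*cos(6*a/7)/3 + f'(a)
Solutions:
 f(a) = C1 + 24*exp(7*a/4)/7 - 14*sin(6*a/7)/9


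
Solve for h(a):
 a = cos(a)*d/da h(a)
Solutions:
 h(a) = C1 + Integral(a/cos(a), a)


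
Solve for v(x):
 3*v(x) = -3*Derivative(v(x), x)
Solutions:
 v(x) = C1*exp(-x)


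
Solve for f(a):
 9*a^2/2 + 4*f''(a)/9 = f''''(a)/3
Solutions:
 f(a) = C1 + C2*a + C3*exp(-2*sqrt(3)*a/3) + C4*exp(2*sqrt(3)*a/3) - 27*a^4/32 - 243*a^2/32


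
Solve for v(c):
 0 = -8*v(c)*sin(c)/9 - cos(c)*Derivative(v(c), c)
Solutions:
 v(c) = C1*cos(c)^(8/9)


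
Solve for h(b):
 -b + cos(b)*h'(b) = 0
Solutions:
 h(b) = C1 + Integral(b/cos(b), b)


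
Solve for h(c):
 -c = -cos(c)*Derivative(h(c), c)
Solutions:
 h(c) = C1 + Integral(c/cos(c), c)


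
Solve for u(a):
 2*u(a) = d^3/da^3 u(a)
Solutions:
 u(a) = C3*exp(2^(1/3)*a) + (C1*sin(2^(1/3)*sqrt(3)*a/2) + C2*cos(2^(1/3)*sqrt(3)*a/2))*exp(-2^(1/3)*a/2)


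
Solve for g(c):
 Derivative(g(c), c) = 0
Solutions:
 g(c) = C1


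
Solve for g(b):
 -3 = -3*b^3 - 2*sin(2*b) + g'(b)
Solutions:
 g(b) = C1 + 3*b^4/4 - 3*b - cos(2*b)


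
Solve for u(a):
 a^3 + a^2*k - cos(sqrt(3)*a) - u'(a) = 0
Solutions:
 u(a) = C1 + a^4/4 + a^3*k/3 - sqrt(3)*sin(sqrt(3)*a)/3


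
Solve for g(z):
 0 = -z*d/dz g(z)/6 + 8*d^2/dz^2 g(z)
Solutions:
 g(z) = C1 + C2*erfi(sqrt(6)*z/24)


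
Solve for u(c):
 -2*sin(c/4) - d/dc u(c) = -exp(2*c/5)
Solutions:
 u(c) = C1 + 5*exp(2*c/5)/2 + 8*cos(c/4)


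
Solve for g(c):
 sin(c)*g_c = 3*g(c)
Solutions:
 g(c) = C1*(cos(c) - 1)^(3/2)/(cos(c) + 1)^(3/2)


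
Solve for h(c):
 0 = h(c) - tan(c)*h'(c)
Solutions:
 h(c) = C1*sin(c)


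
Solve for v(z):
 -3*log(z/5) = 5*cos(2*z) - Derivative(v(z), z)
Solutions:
 v(z) = C1 + 3*z*log(z) - 3*z*log(5) - 3*z + 5*sin(2*z)/2


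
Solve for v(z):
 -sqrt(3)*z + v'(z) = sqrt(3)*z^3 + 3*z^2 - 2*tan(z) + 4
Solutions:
 v(z) = C1 + sqrt(3)*z^4/4 + z^3 + sqrt(3)*z^2/2 + 4*z + 2*log(cos(z))


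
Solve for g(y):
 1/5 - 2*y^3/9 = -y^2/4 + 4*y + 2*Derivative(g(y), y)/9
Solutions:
 g(y) = C1 - y^4/4 + 3*y^3/8 - 9*y^2 + 9*y/10


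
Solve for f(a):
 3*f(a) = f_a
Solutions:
 f(a) = C1*exp(3*a)


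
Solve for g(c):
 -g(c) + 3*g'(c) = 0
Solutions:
 g(c) = C1*exp(c/3)


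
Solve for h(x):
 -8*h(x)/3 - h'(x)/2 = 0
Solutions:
 h(x) = C1*exp(-16*x/3)


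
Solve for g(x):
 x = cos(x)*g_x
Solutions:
 g(x) = C1 + Integral(x/cos(x), x)


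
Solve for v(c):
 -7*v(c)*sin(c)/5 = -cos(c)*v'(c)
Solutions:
 v(c) = C1/cos(c)^(7/5)


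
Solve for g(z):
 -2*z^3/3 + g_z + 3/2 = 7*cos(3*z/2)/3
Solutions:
 g(z) = C1 + z^4/6 - 3*z/2 + 14*sin(3*z/2)/9


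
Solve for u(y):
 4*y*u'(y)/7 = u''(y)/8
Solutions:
 u(y) = C1 + C2*erfi(4*sqrt(7)*y/7)


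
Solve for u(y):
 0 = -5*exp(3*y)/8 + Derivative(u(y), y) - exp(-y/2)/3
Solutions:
 u(y) = C1 + 5*exp(3*y)/24 - 2*exp(-y/2)/3


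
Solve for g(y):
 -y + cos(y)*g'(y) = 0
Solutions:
 g(y) = C1 + Integral(y/cos(y), y)


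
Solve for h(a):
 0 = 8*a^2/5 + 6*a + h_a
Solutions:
 h(a) = C1 - 8*a^3/15 - 3*a^2


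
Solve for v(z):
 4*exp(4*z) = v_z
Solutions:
 v(z) = C1 + exp(4*z)


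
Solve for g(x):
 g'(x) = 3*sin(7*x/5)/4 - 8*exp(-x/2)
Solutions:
 g(x) = C1 - 15*cos(7*x/5)/28 + 16*exp(-x/2)


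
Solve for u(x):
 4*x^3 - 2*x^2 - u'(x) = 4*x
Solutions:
 u(x) = C1 + x^4 - 2*x^3/3 - 2*x^2


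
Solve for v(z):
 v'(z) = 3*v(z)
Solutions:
 v(z) = C1*exp(3*z)


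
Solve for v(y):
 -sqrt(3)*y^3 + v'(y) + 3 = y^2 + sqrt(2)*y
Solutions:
 v(y) = C1 + sqrt(3)*y^4/4 + y^3/3 + sqrt(2)*y^2/2 - 3*y


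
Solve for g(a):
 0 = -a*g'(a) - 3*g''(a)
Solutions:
 g(a) = C1 + C2*erf(sqrt(6)*a/6)


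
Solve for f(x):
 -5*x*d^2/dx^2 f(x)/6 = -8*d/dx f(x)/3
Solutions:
 f(x) = C1 + C2*x^(21/5)


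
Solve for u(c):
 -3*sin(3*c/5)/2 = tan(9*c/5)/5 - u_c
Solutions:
 u(c) = C1 - log(cos(9*c/5))/9 - 5*cos(3*c/5)/2


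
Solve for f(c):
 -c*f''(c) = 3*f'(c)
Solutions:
 f(c) = C1 + C2/c^2


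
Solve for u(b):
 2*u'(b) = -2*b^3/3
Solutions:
 u(b) = C1 - b^4/12


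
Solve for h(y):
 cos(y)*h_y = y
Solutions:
 h(y) = C1 + Integral(y/cos(y), y)


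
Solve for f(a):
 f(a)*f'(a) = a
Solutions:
 f(a) = -sqrt(C1 + a^2)
 f(a) = sqrt(C1 + a^2)


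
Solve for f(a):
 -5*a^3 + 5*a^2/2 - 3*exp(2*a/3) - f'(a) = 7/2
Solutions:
 f(a) = C1 - 5*a^4/4 + 5*a^3/6 - 7*a/2 - 9*exp(2*a/3)/2


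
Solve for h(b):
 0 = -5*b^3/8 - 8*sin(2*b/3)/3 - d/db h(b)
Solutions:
 h(b) = C1 - 5*b^4/32 + 4*cos(2*b/3)


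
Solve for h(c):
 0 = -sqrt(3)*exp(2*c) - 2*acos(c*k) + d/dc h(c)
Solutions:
 h(c) = C1 + 2*Piecewise((c*acos(c*k) - sqrt(-c^2*k^2 + 1)/k, Ne(k, 0)), (pi*c/2, True)) + sqrt(3)*exp(2*c)/2


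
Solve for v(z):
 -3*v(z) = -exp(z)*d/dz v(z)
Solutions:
 v(z) = C1*exp(-3*exp(-z))


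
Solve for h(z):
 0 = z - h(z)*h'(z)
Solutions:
 h(z) = -sqrt(C1 + z^2)
 h(z) = sqrt(C1 + z^2)


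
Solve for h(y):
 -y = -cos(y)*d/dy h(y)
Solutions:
 h(y) = C1 + Integral(y/cos(y), y)


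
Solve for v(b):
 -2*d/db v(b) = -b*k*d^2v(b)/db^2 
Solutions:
 v(b) = C1 + b^(((re(k) + 2)*re(k) + im(k)^2)/(re(k)^2 + im(k)^2))*(C2*sin(2*log(b)*Abs(im(k))/(re(k)^2 + im(k)^2)) + C3*cos(2*log(b)*im(k)/(re(k)^2 + im(k)^2)))


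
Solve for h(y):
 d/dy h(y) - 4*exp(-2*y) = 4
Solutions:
 h(y) = C1 + 4*y - 2*exp(-2*y)


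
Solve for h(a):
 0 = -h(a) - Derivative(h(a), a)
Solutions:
 h(a) = C1*exp(-a)


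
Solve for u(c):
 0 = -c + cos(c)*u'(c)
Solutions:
 u(c) = C1 + Integral(c/cos(c), c)


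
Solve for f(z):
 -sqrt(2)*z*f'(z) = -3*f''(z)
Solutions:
 f(z) = C1 + C2*erfi(2^(3/4)*sqrt(3)*z/6)


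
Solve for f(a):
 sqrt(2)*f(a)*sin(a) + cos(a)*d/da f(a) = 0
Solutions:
 f(a) = C1*cos(a)^(sqrt(2))


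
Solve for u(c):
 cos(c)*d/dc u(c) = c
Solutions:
 u(c) = C1 + Integral(c/cos(c), c)


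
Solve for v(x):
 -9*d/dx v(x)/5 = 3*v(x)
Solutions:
 v(x) = C1*exp(-5*x/3)


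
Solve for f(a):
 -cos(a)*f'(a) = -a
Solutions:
 f(a) = C1 + Integral(a/cos(a), a)


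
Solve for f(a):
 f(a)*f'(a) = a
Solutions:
 f(a) = -sqrt(C1 + a^2)
 f(a) = sqrt(C1 + a^2)


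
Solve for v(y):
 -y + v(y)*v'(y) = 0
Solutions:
 v(y) = -sqrt(C1 + y^2)
 v(y) = sqrt(C1 + y^2)


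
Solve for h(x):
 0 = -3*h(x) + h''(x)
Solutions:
 h(x) = C1*exp(-sqrt(3)*x) + C2*exp(sqrt(3)*x)


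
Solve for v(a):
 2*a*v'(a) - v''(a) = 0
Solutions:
 v(a) = C1 + C2*erfi(a)


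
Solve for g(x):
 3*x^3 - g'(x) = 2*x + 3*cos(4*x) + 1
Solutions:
 g(x) = C1 + 3*x^4/4 - x^2 - x - 3*sin(4*x)/4


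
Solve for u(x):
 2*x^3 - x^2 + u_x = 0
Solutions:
 u(x) = C1 - x^4/2 + x^3/3


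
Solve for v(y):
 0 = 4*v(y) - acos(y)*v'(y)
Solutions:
 v(y) = C1*exp(4*Integral(1/acos(y), y))


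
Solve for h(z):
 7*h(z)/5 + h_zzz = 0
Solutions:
 h(z) = C3*exp(-5^(2/3)*7^(1/3)*z/5) + (C1*sin(sqrt(3)*5^(2/3)*7^(1/3)*z/10) + C2*cos(sqrt(3)*5^(2/3)*7^(1/3)*z/10))*exp(5^(2/3)*7^(1/3)*z/10)


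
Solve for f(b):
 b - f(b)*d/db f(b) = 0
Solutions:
 f(b) = -sqrt(C1 + b^2)
 f(b) = sqrt(C1 + b^2)


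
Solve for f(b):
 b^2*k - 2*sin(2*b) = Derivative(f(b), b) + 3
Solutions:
 f(b) = C1 + b^3*k/3 - 3*b + cos(2*b)


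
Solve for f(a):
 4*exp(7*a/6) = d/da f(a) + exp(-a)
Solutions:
 f(a) = C1 + 24*exp(7*a/6)/7 + exp(-a)


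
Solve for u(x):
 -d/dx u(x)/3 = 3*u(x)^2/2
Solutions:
 u(x) = 2/(C1 + 9*x)


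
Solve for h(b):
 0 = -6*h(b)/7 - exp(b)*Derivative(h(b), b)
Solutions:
 h(b) = C1*exp(6*exp(-b)/7)


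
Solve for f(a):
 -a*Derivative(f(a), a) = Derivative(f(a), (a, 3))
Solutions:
 f(a) = C1 + Integral(C2*airyai(-a) + C3*airybi(-a), a)


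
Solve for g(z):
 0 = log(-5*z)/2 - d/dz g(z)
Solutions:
 g(z) = C1 + z*log(-z)/2 + z*(-1 + log(5))/2


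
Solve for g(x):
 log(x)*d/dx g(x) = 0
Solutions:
 g(x) = C1


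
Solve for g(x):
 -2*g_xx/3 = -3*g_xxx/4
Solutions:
 g(x) = C1 + C2*x + C3*exp(8*x/9)


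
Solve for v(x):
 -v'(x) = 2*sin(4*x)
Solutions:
 v(x) = C1 + cos(4*x)/2


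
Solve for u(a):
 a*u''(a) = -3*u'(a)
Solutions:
 u(a) = C1 + C2/a^2


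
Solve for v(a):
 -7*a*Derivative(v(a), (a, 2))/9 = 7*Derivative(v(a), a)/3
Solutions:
 v(a) = C1 + C2/a^2


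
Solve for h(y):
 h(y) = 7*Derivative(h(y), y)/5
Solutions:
 h(y) = C1*exp(5*y/7)


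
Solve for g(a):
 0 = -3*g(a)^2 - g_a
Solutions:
 g(a) = 1/(C1 + 3*a)


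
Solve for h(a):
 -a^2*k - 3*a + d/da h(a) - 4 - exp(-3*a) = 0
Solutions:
 h(a) = C1 + a^3*k/3 + 3*a^2/2 + 4*a - exp(-3*a)/3


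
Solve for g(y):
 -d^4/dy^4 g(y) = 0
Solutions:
 g(y) = C1 + C2*y + C3*y^2 + C4*y^3


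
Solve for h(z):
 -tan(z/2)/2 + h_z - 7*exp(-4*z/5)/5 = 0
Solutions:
 h(z) = C1 + log(tan(z/2)^2 + 1)/2 - 7*exp(-4*z/5)/4


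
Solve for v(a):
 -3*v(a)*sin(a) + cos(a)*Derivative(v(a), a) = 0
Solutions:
 v(a) = C1/cos(a)^3


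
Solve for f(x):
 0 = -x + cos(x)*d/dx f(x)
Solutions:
 f(x) = C1 + Integral(x/cos(x), x)


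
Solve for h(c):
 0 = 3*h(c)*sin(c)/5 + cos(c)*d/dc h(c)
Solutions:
 h(c) = C1*cos(c)^(3/5)


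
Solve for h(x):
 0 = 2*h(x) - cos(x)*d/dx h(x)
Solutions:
 h(x) = C1*(sin(x) + 1)/(sin(x) - 1)


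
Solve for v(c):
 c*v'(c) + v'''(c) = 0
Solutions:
 v(c) = C1 + Integral(C2*airyai(-c) + C3*airybi(-c), c)


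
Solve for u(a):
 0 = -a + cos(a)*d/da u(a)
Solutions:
 u(a) = C1 + Integral(a/cos(a), a)


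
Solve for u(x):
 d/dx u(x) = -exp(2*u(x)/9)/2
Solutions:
 u(x) = 9*log(-sqrt(-1/(C1 - x))) + 9*log(3)
 u(x) = 9*log(-1/(C1 - x))/2 + 9*log(3)


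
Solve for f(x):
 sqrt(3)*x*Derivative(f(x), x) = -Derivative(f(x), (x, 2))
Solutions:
 f(x) = C1 + C2*erf(sqrt(2)*3^(1/4)*x/2)


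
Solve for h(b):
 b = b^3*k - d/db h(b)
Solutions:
 h(b) = C1 + b^4*k/4 - b^2/2


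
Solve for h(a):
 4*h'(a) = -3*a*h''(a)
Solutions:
 h(a) = C1 + C2/a^(1/3)


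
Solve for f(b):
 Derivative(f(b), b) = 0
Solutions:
 f(b) = C1


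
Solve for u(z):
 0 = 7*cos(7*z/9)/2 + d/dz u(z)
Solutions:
 u(z) = C1 - 9*sin(7*z/9)/2


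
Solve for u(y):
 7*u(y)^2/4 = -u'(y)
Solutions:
 u(y) = 4/(C1 + 7*y)


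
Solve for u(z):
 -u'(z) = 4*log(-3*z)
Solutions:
 u(z) = C1 - 4*z*log(-z) + 4*z*(1 - log(3))


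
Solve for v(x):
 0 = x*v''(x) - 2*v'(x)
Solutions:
 v(x) = C1 + C2*x^3


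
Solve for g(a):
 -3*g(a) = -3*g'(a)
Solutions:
 g(a) = C1*exp(a)


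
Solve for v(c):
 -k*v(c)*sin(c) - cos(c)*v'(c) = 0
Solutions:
 v(c) = C1*exp(k*log(cos(c)))


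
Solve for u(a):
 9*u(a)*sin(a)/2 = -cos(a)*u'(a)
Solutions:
 u(a) = C1*cos(a)^(9/2)


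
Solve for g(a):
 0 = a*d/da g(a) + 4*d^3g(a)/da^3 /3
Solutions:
 g(a) = C1 + Integral(C2*airyai(-6^(1/3)*a/2) + C3*airybi(-6^(1/3)*a/2), a)


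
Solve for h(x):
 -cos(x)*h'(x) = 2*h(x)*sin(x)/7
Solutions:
 h(x) = C1*cos(x)^(2/7)


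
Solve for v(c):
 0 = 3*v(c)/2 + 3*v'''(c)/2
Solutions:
 v(c) = C3*exp(-c) + (C1*sin(sqrt(3)*c/2) + C2*cos(sqrt(3)*c/2))*exp(c/2)


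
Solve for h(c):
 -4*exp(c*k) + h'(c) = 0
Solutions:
 h(c) = C1 + 4*exp(c*k)/k


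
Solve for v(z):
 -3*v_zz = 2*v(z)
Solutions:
 v(z) = C1*sin(sqrt(6)*z/3) + C2*cos(sqrt(6)*z/3)


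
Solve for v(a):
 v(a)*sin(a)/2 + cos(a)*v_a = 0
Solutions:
 v(a) = C1*sqrt(cos(a))


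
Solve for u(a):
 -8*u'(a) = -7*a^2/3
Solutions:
 u(a) = C1 + 7*a^3/72


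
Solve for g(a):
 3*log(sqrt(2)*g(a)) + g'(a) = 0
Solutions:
 2*Integral(1/(2*log(_y) + log(2)), (_y, g(a)))/3 = C1 - a


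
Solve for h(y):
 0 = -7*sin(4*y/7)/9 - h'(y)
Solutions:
 h(y) = C1 + 49*cos(4*y/7)/36


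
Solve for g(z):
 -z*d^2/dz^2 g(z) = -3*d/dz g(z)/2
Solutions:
 g(z) = C1 + C2*z^(5/2)


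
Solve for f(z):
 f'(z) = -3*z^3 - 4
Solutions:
 f(z) = C1 - 3*z^4/4 - 4*z


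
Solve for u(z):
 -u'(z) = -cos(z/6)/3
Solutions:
 u(z) = C1 + 2*sin(z/6)


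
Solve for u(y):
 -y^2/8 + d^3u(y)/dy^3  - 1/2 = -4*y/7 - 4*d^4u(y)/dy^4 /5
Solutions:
 u(y) = C1 + C2*y + C3*y^2 + C4*exp(-5*y/4) + y^5/480 - 9*y^4/280 + 391*y^3/2100


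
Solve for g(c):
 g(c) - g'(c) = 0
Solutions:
 g(c) = C1*exp(c)


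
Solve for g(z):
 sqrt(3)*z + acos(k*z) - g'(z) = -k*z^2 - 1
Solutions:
 g(z) = C1 + k*z^3/3 + sqrt(3)*z^2/2 + z + Piecewise((z*acos(k*z) - sqrt(-k^2*z^2 + 1)/k, Ne(k, 0)), (pi*z/2, True))


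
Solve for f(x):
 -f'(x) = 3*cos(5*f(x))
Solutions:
 f(x) = -asin((C1 + exp(30*x))/(C1 - exp(30*x)))/5 + pi/5
 f(x) = asin((C1 + exp(30*x))/(C1 - exp(30*x)))/5


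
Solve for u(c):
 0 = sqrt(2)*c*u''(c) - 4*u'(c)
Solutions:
 u(c) = C1 + C2*c^(1 + 2*sqrt(2))


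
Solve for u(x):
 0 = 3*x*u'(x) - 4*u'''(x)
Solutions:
 u(x) = C1 + Integral(C2*airyai(6^(1/3)*x/2) + C3*airybi(6^(1/3)*x/2), x)


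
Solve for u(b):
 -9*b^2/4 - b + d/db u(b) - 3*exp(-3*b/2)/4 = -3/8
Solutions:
 u(b) = C1 + 3*b^3/4 + b^2/2 - 3*b/8 - exp(-3*b/2)/2


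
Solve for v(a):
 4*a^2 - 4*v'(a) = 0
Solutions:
 v(a) = C1 + a^3/3


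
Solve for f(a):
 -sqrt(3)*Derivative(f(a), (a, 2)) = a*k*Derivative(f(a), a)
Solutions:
 f(a) = Piecewise((-sqrt(2)*3^(1/4)*sqrt(pi)*C1*erf(sqrt(2)*3^(3/4)*a*sqrt(k)/6)/(2*sqrt(k)) - C2, (k > 0) | (k < 0)), (-C1*a - C2, True))


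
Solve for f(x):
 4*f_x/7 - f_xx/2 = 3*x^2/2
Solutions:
 f(x) = C1 + C2*exp(8*x/7) + 7*x^3/8 + 147*x^2/64 + 1029*x/256


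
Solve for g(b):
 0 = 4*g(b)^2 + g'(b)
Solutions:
 g(b) = 1/(C1 + 4*b)


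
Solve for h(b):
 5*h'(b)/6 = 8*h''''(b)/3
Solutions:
 h(b) = C1 + C4*exp(2^(2/3)*5^(1/3)*b/4) + (C2*sin(2^(2/3)*sqrt(3)*5^(1/3)*b/8) + C3*cos(2^(2/3)*sqrt(3)*5^(1/3)*b/8))*exp(-2^(2/3)*5^(1/3)*b/8)


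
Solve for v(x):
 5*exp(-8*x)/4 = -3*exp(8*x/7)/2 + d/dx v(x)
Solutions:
 v(x) = C1 + 21*exp(8*x/7)/16 - 5*exp(-8*x)/32


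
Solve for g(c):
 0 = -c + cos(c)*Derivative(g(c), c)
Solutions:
 g(c) = C1 + Integral(c/cos(c), c)


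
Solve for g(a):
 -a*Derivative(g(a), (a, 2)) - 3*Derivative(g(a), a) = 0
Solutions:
 g(a) = C1 + C2/a^2


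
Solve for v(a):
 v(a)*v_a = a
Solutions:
 v(a) = -sqrt(C1 + a^2)
 v(a) = sqrt(C1 + a^2)


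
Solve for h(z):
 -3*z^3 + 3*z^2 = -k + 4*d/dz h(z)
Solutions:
 h(z) = C1 + k*z/4 - 3*z^4/16 + z^3/4


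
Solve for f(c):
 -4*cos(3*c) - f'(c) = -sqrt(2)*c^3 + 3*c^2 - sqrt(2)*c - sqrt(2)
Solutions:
 f(c) = C1 + sqrt(2)*c^4/4 - c^3 + sqrt(2)*c^2/2 + sqrt(2)*c - 4*sin(3*c)/3


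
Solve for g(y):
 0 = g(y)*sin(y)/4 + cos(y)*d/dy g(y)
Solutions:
 g(y) = C1*cos(y)^(1/4)


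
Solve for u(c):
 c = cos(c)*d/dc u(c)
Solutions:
 u(c) = C1 + Integral(c/cos(c), c)


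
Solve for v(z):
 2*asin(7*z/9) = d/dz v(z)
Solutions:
 v(z) = C1 + 2*z*asin(7*z/9) + 2*sqrt(81 - 49*z^2)/7


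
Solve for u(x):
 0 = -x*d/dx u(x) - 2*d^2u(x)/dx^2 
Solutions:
 u(x) = C1 + C2*erf(x/2)


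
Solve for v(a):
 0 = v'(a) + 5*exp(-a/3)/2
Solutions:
 v(a) = C1 + 15*exp(-a/3)/2


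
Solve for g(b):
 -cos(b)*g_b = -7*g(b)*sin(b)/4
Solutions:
 g(b) = C1/cos(b)^(7/4)


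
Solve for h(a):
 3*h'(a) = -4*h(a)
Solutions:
 h(a) = C1*exp(-4*a/3)


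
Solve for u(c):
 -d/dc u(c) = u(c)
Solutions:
 u(c) = C1*exp(-c)


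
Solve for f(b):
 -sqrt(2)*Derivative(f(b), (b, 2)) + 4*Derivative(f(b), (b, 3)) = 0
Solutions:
 f(b) = C1 + C2*b + C3*exp(sqrt(2)*b/4)


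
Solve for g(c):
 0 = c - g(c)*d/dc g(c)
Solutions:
 g(c) = -sqrt(C1 + c^2)
 g(c) = sqrt(C1 + c^2)


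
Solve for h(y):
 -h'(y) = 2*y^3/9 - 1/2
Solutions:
 h(y) = C1 - y^4/18 + y/2


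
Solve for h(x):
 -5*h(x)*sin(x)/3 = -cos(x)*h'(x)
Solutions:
 h(x) = C1/cos(x)^(5/3)


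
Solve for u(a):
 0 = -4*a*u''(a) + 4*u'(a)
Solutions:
 u(a) = C1 + C2*a^2


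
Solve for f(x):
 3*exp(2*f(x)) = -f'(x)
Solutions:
 f(x) = log(-sqrt(-1/(C1 - 3*x))) - log(2)/2
 f(x) = log(-1/(C1 - 3*x))/2 - log(2)/2


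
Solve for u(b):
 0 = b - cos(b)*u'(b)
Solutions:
 u(b) = C1 + Integral(b/cos(b), b)


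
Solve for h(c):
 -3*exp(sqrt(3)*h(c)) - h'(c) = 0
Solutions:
 h(c) = sqrt(3)*(2*log(1/(C1 + 3*c)) - log(3))/6


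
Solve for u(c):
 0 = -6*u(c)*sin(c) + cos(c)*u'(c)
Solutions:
 u(c) = C1/cos(c)^6


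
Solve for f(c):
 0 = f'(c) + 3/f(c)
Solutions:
 f(c) = -sqrt(C1 - 6*c)
 f(c) = sqrt(C1 - 6*c)


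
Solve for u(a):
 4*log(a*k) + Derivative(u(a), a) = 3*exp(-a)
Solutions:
 u(a) = C1 - 4*a*log(a*k) + 4*a - 3*exp(-a)


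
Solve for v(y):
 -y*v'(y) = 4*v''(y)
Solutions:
 v(y) = C1 + C2*erf(sqrt(2)*y/4)


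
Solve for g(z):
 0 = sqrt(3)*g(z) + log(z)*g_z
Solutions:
 g(z) = C1*exp(-sqrt(3)*li(z))


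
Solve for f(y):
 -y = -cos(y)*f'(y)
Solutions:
 f(y) = C1 + Integral(y/cos(y), y)


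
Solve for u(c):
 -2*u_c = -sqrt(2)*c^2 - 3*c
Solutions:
 u(c) = C1 + sqrt(2)*c^3/6 + 3*c^2/4


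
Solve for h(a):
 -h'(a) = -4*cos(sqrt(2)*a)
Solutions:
 h(a) = C1 + 2*sqrt(2)*sin(sqrt(2)*a)


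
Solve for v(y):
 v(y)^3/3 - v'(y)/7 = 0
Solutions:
 v(y) = -sqrt(6)*sqrt(-1/(C1 + 7*y))/2
 v(y) = sqrt(6)*sqrt(-1/(C1 + 7*y))/2


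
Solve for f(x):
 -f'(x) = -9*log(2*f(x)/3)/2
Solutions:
 -2*Integral(1/(log(_y) - log(3) + log(2)), (_y, f(x)))/9 = C1 - x


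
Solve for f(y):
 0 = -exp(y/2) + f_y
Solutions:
 f(y) = C1 + 2*exp(y/2)


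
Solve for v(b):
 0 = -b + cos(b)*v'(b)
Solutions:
 v(b) = C1 + Integral(b/cos(b), b)


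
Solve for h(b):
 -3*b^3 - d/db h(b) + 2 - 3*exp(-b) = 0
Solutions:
 h(b) = C1 - 3*b^4/4 + 2*b + 3*exp(-b)


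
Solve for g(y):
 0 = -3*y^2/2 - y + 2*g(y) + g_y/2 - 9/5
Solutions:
 g(y) = C1*exp(-4*y) + 3*y^2/4 + y/8 + 139/160


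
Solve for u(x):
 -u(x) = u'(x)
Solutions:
 u(x) = C1*exp(-x)


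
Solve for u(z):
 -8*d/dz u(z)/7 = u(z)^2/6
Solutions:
 u(z) = 48/(C1 + 7*z)


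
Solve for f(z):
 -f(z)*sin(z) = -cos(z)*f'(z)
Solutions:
 f(z) = C1/cos(z)


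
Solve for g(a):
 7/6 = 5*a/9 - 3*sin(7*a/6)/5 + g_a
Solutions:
 g(a) = C1 - 5*a^2/18 + 7*a/6 - 18*cos(7*a/6)/35


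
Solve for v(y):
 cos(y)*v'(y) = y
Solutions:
 v(y) = C1 + Integral(y/cos(y), y)


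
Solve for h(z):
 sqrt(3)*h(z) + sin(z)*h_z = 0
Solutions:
 h(z) = C1*(cos(z) + 1)^(sqrt(3)/2)/(cos(z) - 1)^(sqrt(3)/2)


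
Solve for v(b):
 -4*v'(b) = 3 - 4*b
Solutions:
 v(b) = C1 + b^2/2 - 3*b/4


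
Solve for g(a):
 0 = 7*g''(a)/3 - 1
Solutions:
 g(a) = C1 + C2*a + 3*a^2/14


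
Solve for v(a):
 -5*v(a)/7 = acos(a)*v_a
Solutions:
 v(a) = C1*exp(-5*Integral(1/acos(a), a)/7)


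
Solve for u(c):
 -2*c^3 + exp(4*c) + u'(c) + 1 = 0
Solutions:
 u(c) = C1 + c^4/2 - c - exp(4*c)/4


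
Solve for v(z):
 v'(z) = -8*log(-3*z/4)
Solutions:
 v(z) = C1 - 8*z*log(-z) + 8*z*(-log(3) + 1 + 2*log(2))


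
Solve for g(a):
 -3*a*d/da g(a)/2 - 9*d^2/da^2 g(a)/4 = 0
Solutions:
 g(a) = C1 + C2*erf(sqrt(3)*a/3)


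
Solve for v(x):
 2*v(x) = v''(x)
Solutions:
 v(x) = C1*exp(-sqrt(2)*x) + C2*exp(sqrt(2)*x)


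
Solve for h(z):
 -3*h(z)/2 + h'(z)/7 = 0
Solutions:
 h(z) = C1*exp(21*z/2)


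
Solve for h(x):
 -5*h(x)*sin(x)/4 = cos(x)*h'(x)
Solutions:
 h(x) = C1*cos(x)^(5/4)


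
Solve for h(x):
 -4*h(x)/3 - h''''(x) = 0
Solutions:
 h(x) = (C1*sin(3^(3/4)*x/3) + C2*cos(3^(3/4)*x/3))*exp(-3^(3/4)*x/3) + (C3*sin(3^(3/4)*x/3) + C4*cos(3^(3/4)*x/3))*exp(3^(3/4)*x/3)


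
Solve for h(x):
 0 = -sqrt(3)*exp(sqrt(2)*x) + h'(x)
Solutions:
 h(x) = C1 + sqrt(6)*exp(sqrt(2)*x)/2


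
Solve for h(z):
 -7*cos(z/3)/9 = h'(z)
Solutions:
 h(z) = C1 - 7*sin(z/3)/3


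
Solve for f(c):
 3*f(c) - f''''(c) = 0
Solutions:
 f(c) = C1*exp(-3^(1/4)*c) + C2*exp(3^(1/4)*c) + C3*sin(3^(1/4)*c) + C4*cos(3^(1/4)*c)


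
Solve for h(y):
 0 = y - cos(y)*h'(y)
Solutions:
 h(y) = C1 + Integral(y/cos(y), y)


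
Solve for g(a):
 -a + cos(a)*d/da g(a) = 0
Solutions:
 g(a) = C1 + Integral(a/cos(a), a)


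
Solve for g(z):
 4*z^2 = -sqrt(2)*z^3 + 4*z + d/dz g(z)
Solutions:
 g(z) = C1 + sqrt(2)*z^4/4 + 4*z^3/3 - 2*z^2


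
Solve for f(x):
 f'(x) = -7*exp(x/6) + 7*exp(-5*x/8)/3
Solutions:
 f(x) = C1 - 42*exp(x/6) - 56*exp(-5*x/8)/15


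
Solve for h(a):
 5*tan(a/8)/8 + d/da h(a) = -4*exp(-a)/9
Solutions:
 h(a) = C1 - 5*log(tan(a/8)^2 + 1)/2 + 4*exp(-a)/9


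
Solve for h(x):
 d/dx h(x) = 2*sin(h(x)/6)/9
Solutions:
 -2*x/9 + 3*log(cos(h(x)/6) - 1) - 3*log(cos(h(x)/6) + 1) = C1


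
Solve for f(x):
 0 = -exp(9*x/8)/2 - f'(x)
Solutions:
 f(x) = C1 - 4*exp(9*x/8)/9


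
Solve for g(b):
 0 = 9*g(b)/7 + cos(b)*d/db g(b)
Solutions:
 g(b) = C1*(sin(b) - 1)^(9/14)/(sin(b) + 1)^(9/14)


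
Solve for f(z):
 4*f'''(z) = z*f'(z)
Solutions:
 f(z) = C1 + Integral(C2*airyai(2^(1/3)*z/2) + C3*airybi(2^(1/3)*z/2), z)


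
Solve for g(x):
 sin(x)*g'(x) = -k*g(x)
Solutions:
 g(x) = C1*exp(k*(-log(cos(x) - 1) + log(cos(x) + 1))/2)


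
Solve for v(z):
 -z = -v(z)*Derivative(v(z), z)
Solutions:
 v(z) = -sqrt(C1 + z^2)
 v(z) = sqrt(C1 + z^2)


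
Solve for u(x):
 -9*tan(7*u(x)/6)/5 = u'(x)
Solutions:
 u(x) = -6*asin(C1*exp(-21*x/10))/7 + 6*pi/7
 u(x) = 6*asin(C1*exp(-21*x/10))/7


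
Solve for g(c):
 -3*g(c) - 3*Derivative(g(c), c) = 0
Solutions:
 g(c) = C1*exp(-c)


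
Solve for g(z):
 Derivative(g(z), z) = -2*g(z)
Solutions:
 g(z) = C1*exp(-2*z)


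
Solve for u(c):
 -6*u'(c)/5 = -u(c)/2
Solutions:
 u(c) = C1*exp(5*c/12)


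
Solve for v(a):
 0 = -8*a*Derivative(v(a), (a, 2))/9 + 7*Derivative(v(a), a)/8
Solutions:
 v(a) = C1 + C2*a^(127/64)


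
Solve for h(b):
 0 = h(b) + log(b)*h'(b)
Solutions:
 h(b) = C1*exp(-li(b))


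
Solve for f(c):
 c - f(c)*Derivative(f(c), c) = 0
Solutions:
 f(c) = -sqrt(C1 + c^2)
 f(c) = sqrt(C1 + c^2)


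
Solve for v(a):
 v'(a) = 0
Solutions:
 v(a) = C1


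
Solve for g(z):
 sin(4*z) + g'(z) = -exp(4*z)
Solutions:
 g(z) = C1 - exp(4*z)/4 + cos(4*z)/4


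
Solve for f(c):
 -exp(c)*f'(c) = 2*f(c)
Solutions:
 f(c) = C1*exp(2*exp(-c))


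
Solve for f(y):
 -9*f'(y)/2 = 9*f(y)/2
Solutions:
 f(y) = C1*exp(-y)


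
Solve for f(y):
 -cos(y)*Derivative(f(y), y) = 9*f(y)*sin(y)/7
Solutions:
 f(y) = C1*cos(y)^(9/7)


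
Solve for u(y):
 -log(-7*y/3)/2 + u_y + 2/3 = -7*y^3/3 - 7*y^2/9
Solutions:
 u(y) = C1 - 7*y^4/12 - 7*y^3/27 + y*log(-y)/2 + y*(-7 - 3*log(3) + 3*log(7))/6
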